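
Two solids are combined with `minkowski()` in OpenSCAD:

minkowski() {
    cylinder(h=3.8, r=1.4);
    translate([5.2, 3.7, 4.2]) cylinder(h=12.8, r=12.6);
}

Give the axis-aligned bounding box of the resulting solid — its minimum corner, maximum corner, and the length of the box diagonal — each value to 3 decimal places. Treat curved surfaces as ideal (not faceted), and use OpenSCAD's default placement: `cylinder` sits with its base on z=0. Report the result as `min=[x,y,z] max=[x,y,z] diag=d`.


A = translate([5.2, 3.7, 4.2]) cylinder(h=12.8, r=12.6) → bbox [-7.4,-8.9,4.2] .. [17.8,16.3,17]
B = cylinder(h=3.8, r=1.4) → bbox [-1.4,-1.4,0] .. [1.4,1.4,3.8]
lo = A.lo+B.lo = [-7.4-1.4, -8.9-1.4, 4.2+0] = [-8.800,-10.300,4.200]
hi = A.hi+B.hi = [17.8+1.4, 16.3+1.4, 17+3.8] = [19.200,17.700,20.800]
diag = √(28²+28²+16.6²) = √1843.56 = 42.937

min=[-8.800,-10.300,4.200] max=[19.200,17.700,20.800] diag=42.937


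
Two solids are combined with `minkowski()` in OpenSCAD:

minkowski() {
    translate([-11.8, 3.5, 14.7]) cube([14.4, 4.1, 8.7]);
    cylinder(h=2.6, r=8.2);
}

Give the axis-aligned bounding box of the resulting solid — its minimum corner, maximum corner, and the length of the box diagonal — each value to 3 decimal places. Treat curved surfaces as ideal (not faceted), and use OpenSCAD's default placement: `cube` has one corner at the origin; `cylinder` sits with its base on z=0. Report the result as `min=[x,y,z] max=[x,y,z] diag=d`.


min=[-20.000,-4.700,14.700] max=[10.800,15.800,26.000] diag=38.686

A = translate([-11.8, 3.5, 14.7]) cube([14.4, 4.1, 8.7]) → bbox [-11.8,3.5,14.7] .. [2.6,7.6,23.4]
B = cylinder(h=2.6, r=8.2) → bbox [-8.2,-8.2,0] .. [8.2,8.2,2.6]
lo = A.lo+B.lo = [-11.8-8.2, 3.5-8.2, 14.7+0] = [-20.000,-4.700,14.700]
hi = A.hi+B.hi = [2.6+8.2, 7.6+8.2, 23.4+2.6] = [10.800,15.800,26.000]
diag = √(30.8²+20.5²+11.3²) = √1496.58 = 38.686


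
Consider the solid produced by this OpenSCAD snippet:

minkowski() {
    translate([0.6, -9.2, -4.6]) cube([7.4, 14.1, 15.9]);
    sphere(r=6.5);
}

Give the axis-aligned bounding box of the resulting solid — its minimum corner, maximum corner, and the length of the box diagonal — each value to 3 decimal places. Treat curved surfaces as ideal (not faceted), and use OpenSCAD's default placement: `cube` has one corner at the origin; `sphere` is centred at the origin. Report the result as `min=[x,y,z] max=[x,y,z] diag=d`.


A = translate([0.6, -9.2, -4.6]) cube([7.4, 14.1, 15.9]) → bbox [0.6,-9.2,-4.6] .. [8,4.9,11.3]
B = sphere(r=6.5) → bbox [-6.5,-6.5,-6.5] .. [6.5,6.5,6.5]
lo = A.lo+B.lo = [0.6-6.5, -9.2-6.5, -4.6-6.5] = [-5.900,-15.700,-11.100]
hi = A.hi+B.hi = [8+6.5, 4.9+6.5, 11.3+6.5] = [14.500,11.400,17.800]
diag = √(20.4²+27.1²+28.9²) = √1985.78 = 44.562

min=[-5.900,-15.700,-11.100] max=[14.500,11.400,17.800] diag=44.562


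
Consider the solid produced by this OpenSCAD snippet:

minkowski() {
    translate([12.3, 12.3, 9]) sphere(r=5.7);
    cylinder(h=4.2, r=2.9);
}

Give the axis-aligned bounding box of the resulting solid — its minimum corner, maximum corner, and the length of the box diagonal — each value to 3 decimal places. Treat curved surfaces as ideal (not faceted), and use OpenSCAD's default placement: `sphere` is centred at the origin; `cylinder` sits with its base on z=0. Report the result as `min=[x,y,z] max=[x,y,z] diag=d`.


min=[3.700,3.700,3.300] max=[20.900,20.900,18.900] diag=28.897

A = translate([12.3, 12.3, 9]) sphere(r=5.7) → bbox [6.6,6.6,3.3] .. [18,18,14.7]
B = cylinder(h=4.2, r=2.9) → bbox [-2.9,-2.9,0] .. [2.9,2.9,4.2]
lo = A.lo+B.lo = [6.6-2.9, 6.6-2.9, 3.3+0] = [3.700,3.700,3.300]
hi = A.hi+B.hi = [18+2.9, 18+2.9, 14.7+4.2] = [20.900,20.900,18.900]
diag = √(17.2²+17.2²+15.6²) = √835.04 = 28.897


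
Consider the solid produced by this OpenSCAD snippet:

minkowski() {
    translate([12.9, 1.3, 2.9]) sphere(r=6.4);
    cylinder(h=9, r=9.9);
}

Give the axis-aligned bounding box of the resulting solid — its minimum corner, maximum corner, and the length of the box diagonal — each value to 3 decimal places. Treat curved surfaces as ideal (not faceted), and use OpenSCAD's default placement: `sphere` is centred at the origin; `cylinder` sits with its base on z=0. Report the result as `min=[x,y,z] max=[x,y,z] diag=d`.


A = translate([12.9, 1.3, 2.9]) sphere(r=6.4) → bbox [6.5,-5.1,-3.5] .. [19.3,7.7,9.3]
B = cylinder(h=9, r=9.9) → bbox [-9.9,-9.9,0] .. [9.9,9.9,9]
lo = A.lo+B.lo = [6.5-9.9, -5.1-9.9, -3.5+0] = [-3.400,-15.000,-3.500]
hi = A.hi+B.hi = [19.3+9.9, 7.7+9.9, 9.3+9] = [29.200,17.600,18.300]
diag = √(32.6²+32.6²+21.8²) = √2600.76 = 50.998

min=[-3.400,-15.000,-3.500] max=[29.200,17.600,18.300] diag=50.998


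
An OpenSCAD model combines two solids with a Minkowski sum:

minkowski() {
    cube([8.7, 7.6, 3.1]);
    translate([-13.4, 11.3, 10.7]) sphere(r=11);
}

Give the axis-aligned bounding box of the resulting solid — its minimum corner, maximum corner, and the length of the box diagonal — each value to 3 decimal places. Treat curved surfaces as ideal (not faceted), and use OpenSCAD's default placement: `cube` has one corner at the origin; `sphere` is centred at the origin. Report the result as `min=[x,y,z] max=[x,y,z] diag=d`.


A = translate([-13.4, 11.3, 10.7]) sphere(r=11) → bbox [-24.4,0.3,-0.3] .. [-2.4,22.3,21.7]
B = cube([8.7, 7.6, 3.1]) → bbox [0,0,0] .. [8.7,7.6,3.1]
lo = A.lo+B.lo = [-24.4+0, 0.3+0, -0.3+0] = [-24.400,0.300,-0.300]
hi = A.hi+B.hi = [-2.4+8.7, 22.3+7.6, 21.7+3.1] = [6.300,29.900,24.800]
diag = √(30.7²+29.6²+25.1²) = √2448.66 = 49.484

min=[-24.400,0.300,-0.300] max=[6.300,29.900,24.800] diag=49.484


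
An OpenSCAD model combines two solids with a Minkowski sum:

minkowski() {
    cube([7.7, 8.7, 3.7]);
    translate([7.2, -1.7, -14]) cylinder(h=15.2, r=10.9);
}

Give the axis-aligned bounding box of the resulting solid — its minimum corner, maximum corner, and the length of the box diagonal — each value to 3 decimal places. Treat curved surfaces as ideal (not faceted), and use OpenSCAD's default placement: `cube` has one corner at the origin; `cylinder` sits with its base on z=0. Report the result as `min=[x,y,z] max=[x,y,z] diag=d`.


min=[-3.700,-12.600,-14.000] max=[25.800,17.900,4.900] diag=46.451

A = translate([7.2, -1.7, -14]) cylinder(h=15.2, r=10.9) → bbox [-3.7,-12.6,-14] .. [18.1,9.2,1.2]
B = cube([7.7, 8.7, 3.7]) → bbox [0,0,0] .. [7.7,8.7,3.7]
lo = A.lo+B.lo = [-3.7+0, -12.6+0, -14+0] = [-3.700,-12.600,-14.000]
hi = A.hi+B.hi = [18.1+7.7, 9.2+8.7, 1.2+3.7] = [25.800,17.900,4.900]
diag = √(29.5²+30.5²+18.9²) = √2157.71 = 46.451


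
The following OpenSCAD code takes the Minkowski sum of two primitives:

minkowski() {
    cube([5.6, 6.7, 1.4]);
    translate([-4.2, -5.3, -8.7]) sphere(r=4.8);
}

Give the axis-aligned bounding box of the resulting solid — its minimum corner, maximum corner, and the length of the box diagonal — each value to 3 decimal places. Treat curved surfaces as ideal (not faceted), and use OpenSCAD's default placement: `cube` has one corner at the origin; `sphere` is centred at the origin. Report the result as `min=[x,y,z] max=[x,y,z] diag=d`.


A = translate([-4.2, -5.3, -8.7]) sphere(r=4.8) → bbox [-9,-10.1,-13.5] .. [0.6,-0.5,-3.9]
B = cube([5.6, 6.7, 1.4]) → bbox [0,0,0] .. [5.6,6.7,1.4]
lo = A.lo+B.lo = [-9+0, -10.1+0, -13.5+0] = [-9.000,-10.100,-13.500]
hi = A.hi+B.hi = [0.6+5.6, -0.5+6.7, -3.9+1.4] = [6.200,6.200,-2.500]
diag = √(15.2²+16.3²+11²) = √617.73 = 24.854

min=[-9.000,-10.100,-13.500] max=[6.200,6.200,-2.500] diag=24.854


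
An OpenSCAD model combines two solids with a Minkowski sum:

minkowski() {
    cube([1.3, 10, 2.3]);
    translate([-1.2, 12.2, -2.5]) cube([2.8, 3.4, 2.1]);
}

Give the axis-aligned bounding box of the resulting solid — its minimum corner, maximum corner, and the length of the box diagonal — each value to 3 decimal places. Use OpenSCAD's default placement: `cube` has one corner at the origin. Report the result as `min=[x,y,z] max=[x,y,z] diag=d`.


min=[-1.200,12.200,-2.500] max=[2.900,25.600,1.900] diag=14.688

A = translate([-1.2, 12.2, -2.5]) cube([2.8, 3.4, 2.1]) → bbox [-1.2,12.2,-2.5] .. [1.6,15.6,-0.4]
B = cube([1.3, 10, 2.3]) → bbox [0,0,0] .. [1.3,10,2.3]
lo = A.lo+B.lo = [-1.2+0, 12.2+0, -2.5+0] = [-1.200,12.200,-2.500]
hi = A.hi+B.hi = [1.6+1.3, 15.6+10, -0.4+2.3] = [2.900,25.600,1.900]
diag = √(4.1²+13.4²+4.4²) = √215.73 = 14.688


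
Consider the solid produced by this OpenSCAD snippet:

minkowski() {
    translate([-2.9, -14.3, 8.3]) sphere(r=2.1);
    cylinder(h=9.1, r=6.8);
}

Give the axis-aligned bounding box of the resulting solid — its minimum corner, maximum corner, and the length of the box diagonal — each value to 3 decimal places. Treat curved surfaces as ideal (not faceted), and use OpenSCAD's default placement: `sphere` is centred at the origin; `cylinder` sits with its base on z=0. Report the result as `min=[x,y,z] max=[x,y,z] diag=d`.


min=[-11.800,-23.200,6.200] max=[6.000,-5.400,19.500] diag=28.471

A = translate([-2.9, -14.3, 8.3]) sphere(r=2.1) → bbox [-5,-16.4,6.2] .. [-0.8,-12.2,10.4]
B = cylinder(h=9.1, r=6.8) → bbox [-6.8,-6.8,0] .. [6.8,6.8,9.1]
lo = A.lo+B.lo = [-5-6.8, -16.4-6.8, 6.2+0] = [-11.800,-23.200,6.200]
hi = A.hi+B.hi = [-0.8+6.8, -12.2+6.8, 10.4+9.1] = [6.000,-5.400,19.500]
diag = √(17.8²+17.8²+13.3²) = √810.57 = 28.471


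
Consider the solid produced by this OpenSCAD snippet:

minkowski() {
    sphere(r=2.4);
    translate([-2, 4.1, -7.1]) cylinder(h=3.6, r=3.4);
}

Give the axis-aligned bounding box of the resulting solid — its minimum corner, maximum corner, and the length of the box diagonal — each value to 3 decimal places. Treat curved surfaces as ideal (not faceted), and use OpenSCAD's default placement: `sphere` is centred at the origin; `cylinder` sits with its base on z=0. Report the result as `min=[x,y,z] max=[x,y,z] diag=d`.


min=[-7.800,-1.700,-9.500] max=[3.800,9.900,-1.100] diag=18.430

A = translate([-2, 4.1, -7.1]) cylinder(h=3.6, r=3.4) → bbox [-5.4,0.7,-7.1] .. [1.4,7.5,-3.5]
B = sphere(r=2.4) → bbox [-2.4,-2.4,-2.4] .. [2.4,2.4,2.4]
lo = A.lo+B.lo = [-5.4-2.4, 0.7-2.4, -7.1-2.4] = [-7.800,-1.700,-9.500]
hi = A.hi+B.hi = [1.4+2.4, 7.5+2.4, -3.5+2.4] = [3.800,9.900,-1.100]
diag = √(11.6²+11.6²+8.4²) = √339.68 = 18.430


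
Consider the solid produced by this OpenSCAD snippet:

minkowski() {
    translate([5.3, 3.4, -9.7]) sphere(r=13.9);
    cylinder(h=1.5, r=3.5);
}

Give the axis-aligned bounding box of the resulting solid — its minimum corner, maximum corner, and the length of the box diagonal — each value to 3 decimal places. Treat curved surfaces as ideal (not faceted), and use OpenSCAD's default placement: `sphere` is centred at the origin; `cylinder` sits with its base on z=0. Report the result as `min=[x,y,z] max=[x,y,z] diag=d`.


min=[-12.100,-14.000,-23.600] max=[22.700,20.800,5.700] diag=57.276

A = translate([5.3, 3.4, -9.7]) sphere(r=13.9) → bbox [-8.6,-10.5,-23.6] .. [19.2,17.3,4.2]
B = cylinder(h=1.5, r=3.5) → bbox [-3.5,-3.5,0] .. [3.5,3.5,1.5]
lo = A.lo+B.lo = [-8.6-3.5, -10.5-3.5, -23.6+0] = [-12.100,-14.000,-23.600]
hi = A.hi+B.hi = [19.2+3.5, 17.3+3.5, 4.2+1.5] = [22.700,20.800,5.700]
diag = √(34.8²+34.8²+29.3²) = √3280.57 = 57.276


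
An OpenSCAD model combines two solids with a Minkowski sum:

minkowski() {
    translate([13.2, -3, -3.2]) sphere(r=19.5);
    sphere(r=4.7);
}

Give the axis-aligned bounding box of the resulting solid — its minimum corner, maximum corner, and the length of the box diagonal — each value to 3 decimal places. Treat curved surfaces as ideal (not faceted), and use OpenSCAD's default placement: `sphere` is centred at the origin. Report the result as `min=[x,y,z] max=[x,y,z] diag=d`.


min=[-11.000,-27.200,-27.400] max=[37.400,21.200,21.000] diag=83.831

A = translate([13.2, -3, -3.2]) sphere(r=19.5) → bbox [-6.3,-22.5,-22.7] .. [32.7,16.5,16.3]
B = sphere(r=4.7) → bbox [-4.7,-4.7,-4.7] .. [4.7,4.7,4.7]
lo = A.lo+B.lo = [-6.3-4.7, -22.5-4.7, -22.7-4.7] = [-11.000,-27.200,-27.400]
hi = A.hi+B.hi = [32.7+4.7, 16.5+4.7, 16.3+4.7] = [37.400,21.200,21.000]
diag = √(48.4²+48.4²+48.4²) = √7027.68 = 83.831


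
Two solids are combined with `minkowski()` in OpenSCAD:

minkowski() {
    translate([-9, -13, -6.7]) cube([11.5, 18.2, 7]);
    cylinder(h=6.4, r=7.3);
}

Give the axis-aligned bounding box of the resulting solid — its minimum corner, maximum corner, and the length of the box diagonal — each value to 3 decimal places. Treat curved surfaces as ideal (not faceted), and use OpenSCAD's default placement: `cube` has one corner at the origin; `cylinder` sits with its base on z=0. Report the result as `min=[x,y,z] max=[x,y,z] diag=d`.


A = translate([-9, -13, -6.7]) cube([11.5, 18.2, 7]) → bbox [-9,-13,-6.7] .. [2.5,5.2,0.3]
B = cylinder(h=6.4, r=7.3) → bbox [-7.3,-7.3,0] .. [7.3,7.3,6.4]
lo = A.lo+B.lo = [-9-7.3, -13-7.3, -6.7+0] = [-16.300,-20.300,-6.700]
hi = A.hi+B.hi = [2.5+7.3, 5.2+7.3, 0.3+6.4] = [9.800,12.500,6.700]
diag = √(26.1²+32.8²+13.4²) = √1936.61 = 44.007

min=[-16.300,-20.300,-6.700] max=[9.800,12.500,6.700] diag=44.007


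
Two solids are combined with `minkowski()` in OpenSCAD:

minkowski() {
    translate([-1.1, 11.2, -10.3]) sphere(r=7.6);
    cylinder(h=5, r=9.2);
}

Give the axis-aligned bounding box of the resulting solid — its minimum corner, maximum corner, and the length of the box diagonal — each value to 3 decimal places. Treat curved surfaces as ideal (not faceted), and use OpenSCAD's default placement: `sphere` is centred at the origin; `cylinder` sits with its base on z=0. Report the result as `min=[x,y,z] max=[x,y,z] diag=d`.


min=[-17.900,-5.600,-17.900] max=[15.700,28.000,2.300] diag=51.633

A = translate([-1.1, 11.2, -10.3]) sphere(r=7.6) → bbox [-8.7,3.6,-17.9] .. [6.5,18.8,-2.7]
B = cylinder(h=5, r=9.2) → bbox [-9.2,-9.2,0] .. [9.2,9.2,5]
lo = A.lo+B.lo = [-8.7-9.2, 3.6-9.2, -17.9+0] = [-17.900,-5.600,-17.900]
hi = A.hi+B.hi = [6.5+9.2, 18.8+9.2, -2.7+5] = [15.700,28.000,2.300]
diag = √(33.6²+33.6²+20.2²) = √2665.96 = 51.633


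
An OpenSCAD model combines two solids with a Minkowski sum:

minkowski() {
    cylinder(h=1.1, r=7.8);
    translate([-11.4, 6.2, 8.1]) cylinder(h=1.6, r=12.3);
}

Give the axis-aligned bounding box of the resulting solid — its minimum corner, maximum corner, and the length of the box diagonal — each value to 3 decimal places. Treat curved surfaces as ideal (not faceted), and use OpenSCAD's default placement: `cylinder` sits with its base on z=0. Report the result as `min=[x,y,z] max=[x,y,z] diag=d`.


A = translate([-11.4, 6.2, 8.1]) cylinder(h=1.6, r=12.3) → bbox [-23.7,-6.1,8.1] .. [0.9,18.5,9.7]
B = cylinder(h=1.1, r=7.8) → bbox [-7.8,-7.8,0] .. [7.8,7.8,1.1]
lo = A.lo+B.lo = [-23.7-7.8, -6.1-7.8, 8.1+0] = [-31.500,-13.900,8.100]
hi = A.hi+B.hi = [0.9+7.8, 18.5+7.8, 9.7+1.1] = [8.700,26.300,10.800]
diag = √(40.2²+40.2²+2.7²) = √3239.37 = 56.915

min=[-31.500,-13.900,8.100] max=[8.700,26.300,10.800] diag=56.915


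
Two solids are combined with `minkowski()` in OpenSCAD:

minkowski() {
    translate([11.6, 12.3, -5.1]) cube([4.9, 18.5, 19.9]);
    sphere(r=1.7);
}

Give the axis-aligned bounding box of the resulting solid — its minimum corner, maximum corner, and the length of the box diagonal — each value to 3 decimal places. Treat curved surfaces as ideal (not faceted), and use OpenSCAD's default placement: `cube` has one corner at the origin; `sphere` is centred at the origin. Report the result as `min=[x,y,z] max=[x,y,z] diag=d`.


min=[9.900,10.600,-6.800] max=[18.200,32.500,16.500] diag=33.036

A = translate([11.6, 12.3, -5.1]) cube([4.9, 18.5, 19.9]) → bbox [11.6,12.3,-5.1] .. [16.5,30.8,14.8]
B = sphere(r=1.7) → bbox [-1.7,-1.7,-1.7] .. [1.7,1.7,1.7]
lo = A.lo+B.lo = [11.6-1.7, 12.3-1.7, -5.1-1.7] = [9.900,10.600,-6.800]
hi = A.hi+B.hi = [16.5+1.7, 30.8+1.7, 14.8+1.7] = [18.200,32.500,16.500]
diag = √(8.3²+21.9²+23.3²) = √1091.39 = 33.036


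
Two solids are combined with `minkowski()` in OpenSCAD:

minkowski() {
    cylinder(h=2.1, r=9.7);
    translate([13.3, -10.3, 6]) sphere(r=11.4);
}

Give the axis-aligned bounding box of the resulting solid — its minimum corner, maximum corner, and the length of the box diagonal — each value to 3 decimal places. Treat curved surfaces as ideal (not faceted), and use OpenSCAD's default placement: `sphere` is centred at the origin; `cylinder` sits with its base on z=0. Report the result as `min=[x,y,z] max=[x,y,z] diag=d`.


A = translate([13.3, -10.3, 6]) sphere(r=11.4) → bbox [1.9,-21.7,-5.4] .. [24.7,1.1,17.4]
B = cylinder(h=2.1, r=9.7) → bbox [-9.7,-9.7,0] .. [9.7,9.7,2.1]
lo = A.lo+B.lo = [1.9-9.7, -21.7-9.7, -5.4+0] = [-7.800,-31.400,-5.400]
hi = A.hi+B.hi = [24.7+9.7, 1.1+9.7, 17.4+2.1] = [34.400,10.800,19.500]
diag = √(42.2²+42.2²+24.9²) = √4181.69 = 64.666

min=[-7.800,-31.400,-5.400] max=[34.400,10.800,19.500] diag=64.666


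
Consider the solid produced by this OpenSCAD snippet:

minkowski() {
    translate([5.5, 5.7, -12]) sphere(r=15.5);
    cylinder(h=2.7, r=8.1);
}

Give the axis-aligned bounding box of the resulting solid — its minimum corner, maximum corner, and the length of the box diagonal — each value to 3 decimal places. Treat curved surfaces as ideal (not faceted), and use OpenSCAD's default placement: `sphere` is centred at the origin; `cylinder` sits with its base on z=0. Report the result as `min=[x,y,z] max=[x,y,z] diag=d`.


min=[-18.100,-17.900,-27.500] max=[29.100,29.300,6.200] diag=74.775

A = translate([5.5, 5.7, -12]) sphere(r=15.5) → bbox [-10,-9.8,-27.5] .. [21,21.2,3.5]
B = cylinder(h=2.7, r=8.1) → bbox [-8.1,-8.1,0] .. [8.1,8.1,2.7]
lo = A.lo+B.lo = [-10-8.1, -9.8-8.1, -27.5+0] = [-18.100,-17.900,-27.500]
hi = A.hi+B.hi = [21+8.1, 21.2+8.1, 3.5+2.7] = [29.100,29.300,6.200]
diag = √(47.2²+47.2²+33.7²) = √5591.37 = 74.775


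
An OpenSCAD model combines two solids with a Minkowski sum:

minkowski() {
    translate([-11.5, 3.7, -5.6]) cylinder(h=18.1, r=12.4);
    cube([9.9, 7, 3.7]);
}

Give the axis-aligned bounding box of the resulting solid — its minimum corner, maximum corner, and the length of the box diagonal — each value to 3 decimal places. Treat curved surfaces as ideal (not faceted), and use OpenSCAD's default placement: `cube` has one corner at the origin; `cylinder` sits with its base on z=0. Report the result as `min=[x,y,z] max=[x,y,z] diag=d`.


A = translate([-11.5, 3.7, -5.6]) cylinder(h=18.1, r=12.4) → bbox [-23.9,-8.7,-5.6] .. [0.9,16.1,12.5]
B = cube([9.9, 7, 3.7]) → bbox [0,0,0] .. [9.9,7,3.7]
lo = A.lo+B.lo = [-23.9+0, -8.7+0, -5.6+0] = [-23.900,-8.700,-5.600]
hi = A.hi+B.hi = [0.9+9.9, 16.1+7, 12.5+3.7] = [10.800,23.100,16.200]
diag = √(34.7²+31.8²+21.8²) = √2690.57 = 51.871

min=[-23.900,-8.700,-5.600] max=[10.800,23.100,16.200] diag=51.871


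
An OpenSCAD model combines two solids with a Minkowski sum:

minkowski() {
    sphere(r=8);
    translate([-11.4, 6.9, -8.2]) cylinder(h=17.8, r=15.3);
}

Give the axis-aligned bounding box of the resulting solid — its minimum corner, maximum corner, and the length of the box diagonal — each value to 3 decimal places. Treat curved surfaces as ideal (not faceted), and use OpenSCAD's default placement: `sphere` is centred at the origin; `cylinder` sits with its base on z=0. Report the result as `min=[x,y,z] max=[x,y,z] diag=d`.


A = translate([-11.4, 6.9, -8.2]) cylinder(h=17.8, r=15.3) → bbox [-26.7,-8.4,-8.2] .. [3.9,22.2,9.6]
B = sphere(r=8) → bbox [-8,-8,-8] .. [8,8,8]
lo = A.lo+B.lo = [-26.7-8, -8.4-8, -8.2-8] = [-34.700,-16.400,-16.200]
hi = A.hi+B.hi = [3.9+8, 22.2+8, 9.6+8] = [11.900,30.200,17.600]
diag = √(46.6²+46.6²+33.8²) = √5485.56 = 74.065

min=[-34.700,-16.400,-16.200] max=[11.900,30.200,17.600] diag=74.065


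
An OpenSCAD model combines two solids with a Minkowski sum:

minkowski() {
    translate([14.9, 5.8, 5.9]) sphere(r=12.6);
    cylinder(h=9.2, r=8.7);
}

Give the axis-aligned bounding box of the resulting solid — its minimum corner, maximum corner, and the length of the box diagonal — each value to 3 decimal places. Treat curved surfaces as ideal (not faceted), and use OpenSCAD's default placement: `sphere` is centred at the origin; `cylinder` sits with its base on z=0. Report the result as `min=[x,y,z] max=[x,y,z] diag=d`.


min=[-6.400,-15.500,-6.700] max=[36.200,27.100,27.700] diag=69.375

A = translate([14.9, 5.8, 5.9]) sphere(r=12.6) → bbox [2.3,-6.8,-6.7] .. [27.5,18.4,18.5]
B = cylinder(h=9.2, r=8.7) → bbox [-8.7,-8.7,0] .. [8.7,8.7,9.2]
lo = A.lo+B.lo = [2.3-8.7, -6.8-8.7, -6.7+0] = [-6.400,-15.500,-6.700]
hi = A.hi+B.hi = [27.5+8.7, 18.4+8.7, 18.5+9.2] = [36.200,27.100,27.700]
diag = √(42.6²+42.6²+34.4²) = √4812.88 = 69.375


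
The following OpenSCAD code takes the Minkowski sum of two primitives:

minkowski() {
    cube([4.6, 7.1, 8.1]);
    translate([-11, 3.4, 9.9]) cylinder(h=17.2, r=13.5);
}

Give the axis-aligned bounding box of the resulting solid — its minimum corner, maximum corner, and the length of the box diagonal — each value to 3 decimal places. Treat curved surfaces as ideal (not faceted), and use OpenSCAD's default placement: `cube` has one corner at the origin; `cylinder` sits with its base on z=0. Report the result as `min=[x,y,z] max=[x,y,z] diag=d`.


min=[-24.500,-10.100,9.900] max=[7.100,24.000,35.200] diag=52.929

A = translate([-11, 3.4, 9.9]) cylinder(h=17.2, r=13.5) → bbox [-24.5,-10.1,9.9] .. [2.5,16.9,27.1]
B = cube([4.6, 7.1, 8.1]) → bbox [0,0,0] .. [4.6,7.1,8.1]
lo = A.lo+B.lo = [-24.5+0, -10.1+0, 9.9+0] = [-24.500,-10.100,9.900]
hi = A.hi+B.hi = [2.5+4.6, 16.9+7.1, 27.1+8.1] = [7.100,24.000,35.200]
diag = √(31.6²+34.1²+25.3²) = √2801.46 = 52.929


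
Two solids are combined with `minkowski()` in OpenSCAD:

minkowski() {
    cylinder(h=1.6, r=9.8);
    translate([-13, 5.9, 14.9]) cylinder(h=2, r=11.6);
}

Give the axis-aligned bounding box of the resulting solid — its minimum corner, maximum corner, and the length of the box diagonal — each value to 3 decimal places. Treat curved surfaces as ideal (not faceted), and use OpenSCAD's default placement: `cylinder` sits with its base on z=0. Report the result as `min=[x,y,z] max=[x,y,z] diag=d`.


A = translate([-13, 5.9, 14.9]) cylinder(h=2, r=11.6) → bbox [-24.6,-5.7,14.9] .. [-1.4,17.5,16.9]
B = cylinder(h=1.6, r=9.8) → bbox [-9.8,-9.8,0] .. [9.8,9.8,1.6]
lo = A.lo+B.lo = [-24.6-9.8, -5.7-9.8, 14.9+0] = [-34.400,-15.500,14.900]
hi = A.hi+B.hi = [-1.4+9.8, 17.5+9.8, 16.9+1.6] = [8.400,27.300,18.500]
diag = √(42.8²+42.8²+3.6²) = √3676.64 = 60.635

min=[-34.400,-15.500,14.900] max=[8.400,27.300,18.500] diag=60.635


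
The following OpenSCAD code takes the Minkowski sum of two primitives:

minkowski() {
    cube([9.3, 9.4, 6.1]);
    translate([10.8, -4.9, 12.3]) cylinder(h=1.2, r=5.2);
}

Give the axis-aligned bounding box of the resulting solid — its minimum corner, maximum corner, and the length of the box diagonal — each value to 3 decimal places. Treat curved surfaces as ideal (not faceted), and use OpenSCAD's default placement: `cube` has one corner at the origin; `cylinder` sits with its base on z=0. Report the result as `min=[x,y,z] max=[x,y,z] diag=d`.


min=[5.600,-10.100,12.300] max=[25.300,9.700,19.600] diag=28.869

A = translate([10.8, -4.9, 12.3]) cylinder(h=1.2, r=5.2) → bbox [5.6,-10.1,12.3] .. [16,0.3,13.5]
B = cube([9.3, 9.4, 6.1]) → bbox [0,0,0] .. [9.3,9.4,6.1]
lo = A.lo+B.lo = [5.6+0, -10.1+0, 12.3+0] = [5.600,-10.100,12.300]
hi = A.hi+B.hi = [16+9.3, 0.3+9.4, 13.5+6.1] = [25.300,9.700,19.600]
diag = √(19.7²+19.8²+7.3²) = √833.42 = 28.869


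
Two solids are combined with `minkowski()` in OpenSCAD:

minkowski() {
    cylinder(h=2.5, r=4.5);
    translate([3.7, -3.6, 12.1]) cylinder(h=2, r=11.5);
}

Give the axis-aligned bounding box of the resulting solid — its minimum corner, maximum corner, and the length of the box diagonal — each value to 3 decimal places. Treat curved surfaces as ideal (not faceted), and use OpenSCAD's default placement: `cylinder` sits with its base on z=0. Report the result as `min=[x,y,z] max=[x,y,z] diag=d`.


A = translate([3.7, -3.6, 12.1]) cylinder(h=2, r=11.5) → bbox [-7.8,-15.1,12.1] .. [15.2,7.9,14.1]
B = cylinder(h=2.5, r=4.5) → bbox [-4.5,-4.5,0] .. [4.5,4.5,2.5]
lo = A.lo+B.lo = [-7.8-4.5, -15.1-4.5, 12.1+0] = [-12.300,-19.600,12.100]
hi = A.hi+B.hi = [15.2+4.5, 7.9+4.5, 14.1+2.5] = [19.700,12.400,16.600]
diag = √(32²+32²+4.5²) = √2068.25 = 45.478

min=[-12.300,-19.600,12.100] max=[19.700,12.400,16.600] diag=45.478


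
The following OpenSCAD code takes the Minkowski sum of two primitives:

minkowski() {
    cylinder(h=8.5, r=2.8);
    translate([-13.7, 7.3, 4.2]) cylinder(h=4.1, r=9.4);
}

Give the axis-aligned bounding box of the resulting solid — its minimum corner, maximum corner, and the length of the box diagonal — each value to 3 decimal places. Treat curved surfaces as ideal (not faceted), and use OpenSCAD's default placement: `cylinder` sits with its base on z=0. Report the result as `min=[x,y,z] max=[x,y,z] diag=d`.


min=[-25.900,-4.900,4.200] max=[-1.500,19.500,16.800] diag=36.735

A = translate([-13.7, 7.3, 4.2]) cylinder(h=4.1, r=9.4) → bbox [-23.1,-2.1,4.2] .. [-4.3,16.7,8.3]
B = cylinder(h=8.5, r=2.8) → bbox [-2.8,-2.8,0] .. [2.8,2.8,8.5]
lo = A.lo+B.lo = [-23.1-2.8, -2.1-2.8, 4.2+0] = [-25.900,-4.900,4.200]
hi = A.hi+B.hi = [-4.3+2.8, 16.7+2.8, 8.3+8.5] = [-1.500,19.500,16.800]
diag = √(24.4²+24.4²+12.6²) = √1349.48 = 36.735


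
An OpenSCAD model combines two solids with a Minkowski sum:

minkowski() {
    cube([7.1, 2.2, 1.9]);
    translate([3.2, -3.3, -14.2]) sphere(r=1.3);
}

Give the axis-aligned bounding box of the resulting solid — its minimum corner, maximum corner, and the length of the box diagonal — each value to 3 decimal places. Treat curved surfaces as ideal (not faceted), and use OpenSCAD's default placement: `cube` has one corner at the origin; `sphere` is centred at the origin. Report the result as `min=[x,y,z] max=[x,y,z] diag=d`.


min=[1.900,-4.600,-15.500] max=[11.600,0.200,-11.000] diag=11.721

A = translate([3.2, -3.3, -14.2]) sphere(r=1.3) → bbox [1.9,-4.6,-15.5] .. [4.5,-2,-12.9]
B = cube([7.1, 2.2, 1.9]) → bbox [0,0,0] .. [7.1,2.2,1.9]
lo = A.lo+B.lo = [1.9+0, -4.6+0, -15.5+0] = [1.900,-4.600,-15.500]
hi = A.hi+B.hi = [4.5+7.1, -2+2.2, -12.9+1.9] = [11.600,0.200,-11.000]
diag = √(9.7²+4.8²+4.5²) = √137.38 = 11.721


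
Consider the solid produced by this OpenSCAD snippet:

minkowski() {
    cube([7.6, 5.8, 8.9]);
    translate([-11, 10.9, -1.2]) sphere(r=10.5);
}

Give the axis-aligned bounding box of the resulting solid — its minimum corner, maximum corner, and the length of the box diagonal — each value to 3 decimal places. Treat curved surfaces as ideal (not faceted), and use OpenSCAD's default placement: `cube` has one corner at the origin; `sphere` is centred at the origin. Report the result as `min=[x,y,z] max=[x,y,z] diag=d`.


A = translate([-11, 10.9, -1.2]) sphere(r=10.5) → bbox [-21.5,0.4,-11.7] .. [-0.5,21.4,9.3]
B = cube([7.6, 5.8, 8.9]) → bbox [0,0,0] .. [7.6,5.8,8.9]
lo = A.lo+B.lo = [-21.5+0, 0.4+0, -11.7+0] = [-21.500,0.400,-11.700]
hi = A.hi+B.hi = [-0.5+7.6, 21.4+5.8, 9.3+8.9] = [7.100,27.200,18.200]
diag = √(28.6²+26.8²+29.9²) = √2430.21 = 49.297

min=[-21.500,0.400,-11.700] max=[7.100,27.200,18.200] diag=49.297


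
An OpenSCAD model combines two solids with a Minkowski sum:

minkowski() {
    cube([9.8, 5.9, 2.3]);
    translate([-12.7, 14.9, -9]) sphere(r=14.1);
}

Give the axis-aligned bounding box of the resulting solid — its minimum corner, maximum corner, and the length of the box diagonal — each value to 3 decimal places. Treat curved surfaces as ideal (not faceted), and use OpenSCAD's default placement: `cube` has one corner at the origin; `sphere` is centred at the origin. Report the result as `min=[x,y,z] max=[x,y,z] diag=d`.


min=[-26.800,0.800,-23.100] max=[11.200,34.900,7.400] diag=59.473

A = translate([-12.7, 14.9, -9]) sphere(r=14.1) → bbox [-26.8,0.8,-23.1] .. [1.4,29,5.1]
B = cube([9.8, 5.9, 2.3]) → bbox [0,0,0] .. [9.8,5.9,2.3]
lo = A.lo+B.lo = [-26.8+0, 0.8+0, -23.1+0] = [-26.800,0.800,-23.100]
hi = A.hi+B.hi = [1.4+9.8, 29+5.9, 5.1+2.3] = [11.200,34.900,7.400]
diag = √(38²+34.1²+30.5²) = √3537.06 = 59.473


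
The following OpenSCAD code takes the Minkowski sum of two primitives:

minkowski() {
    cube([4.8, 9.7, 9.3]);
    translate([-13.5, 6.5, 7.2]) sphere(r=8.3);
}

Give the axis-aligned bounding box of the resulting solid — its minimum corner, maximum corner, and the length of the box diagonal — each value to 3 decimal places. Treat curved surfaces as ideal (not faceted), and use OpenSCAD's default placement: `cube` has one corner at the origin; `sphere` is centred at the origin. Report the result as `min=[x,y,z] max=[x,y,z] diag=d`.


min=[-21.800,-1.800,-1.100] max=[-0.400,24.500,24.800] diag=42.667

A = translate([-13.5, 6.5, 7.2]) sphere(r=8.3) → bbox [-21.8,-1.8,-1.1] .. [-5.2,14.8,15.5]
B = cube([4.8, 9.7, 9.3]) → bbox [0,0,0] .. [4.8,9.7,9.3]
lo = A.lo+B.lo = [-21.8+0, -1.8+0, -1.1+0] = [-21.800,-1.800,-1.100]
hi = A.hi+B.hi = [-5.2+4.8, 14.8+9.7, 15.5+9.3] = [-0.400,24.500,24.800]
diag = √(21.4²+26.3²+25.9²) = √1820.46 = 42.667


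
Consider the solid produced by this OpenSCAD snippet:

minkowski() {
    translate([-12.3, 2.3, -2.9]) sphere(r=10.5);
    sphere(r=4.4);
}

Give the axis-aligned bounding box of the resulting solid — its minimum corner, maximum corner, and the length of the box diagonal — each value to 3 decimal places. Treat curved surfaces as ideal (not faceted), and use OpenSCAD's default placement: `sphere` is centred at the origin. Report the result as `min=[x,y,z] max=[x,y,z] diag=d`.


min=[-27.200,-12.600,-17.800] max=[2.600,17.200,12.000] diag=51.615

A = translate([-12.3, 2.3, -2.9]) sphere(r=10.5) → bbox [-22.8,-8.2,-13.4] .. [-1.8,12.8,7.6]
B = sphere(r=4.4) → bbox [-4.4,-4.4,-4.4] .. [4.4,4.4,4.4]
lo = A.lo+B.lo = [-22.8-4.4, -8.2-4.4, -13.4-4.4] = [-27.200,-12.600,-17.800]
hi = A.hi+B.hi = [-1.8+4.4, 12.8+4.4, 7.6+4.4] = [2.600,17.200,12.000]
diag = √(29.8²+29.8²+29.8²) = √2664.12 = 51.615


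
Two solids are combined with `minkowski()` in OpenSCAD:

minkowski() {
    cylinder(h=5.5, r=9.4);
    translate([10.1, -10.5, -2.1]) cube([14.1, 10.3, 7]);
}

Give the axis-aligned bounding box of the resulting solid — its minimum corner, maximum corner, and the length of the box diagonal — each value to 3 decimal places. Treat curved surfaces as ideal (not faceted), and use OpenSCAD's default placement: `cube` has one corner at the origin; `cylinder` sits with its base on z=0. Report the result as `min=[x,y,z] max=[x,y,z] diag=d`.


A = translate([10.1, -10.5, -2.1]) cube([14.1, 10.3, 7]) → bbox [10.1,-10.5,-2.1] .. [24.2,-0.2,4.9]
B = cylinder(h=5.5, r=9.4) → bbox [-9.4,-9.4,0] .. [9.4,9.4,5.5]
lo = A.lo+B.lo = [10.1-9.4, -10.5-9.4, -2.1+0] = [0.700,-19.900,-2.100]
hi = A.hi+B.hi = [24.2+9.4, -0.2+9.4, 4.9+5.5] = [33.600,9.200,10.400]
diag = √(32.9²+29.1²+12.5²) = √2085.47 = 45.667

min=[0.700,-19.900,-2.100] max=[33.600,9.200,10.400] diag=45.667


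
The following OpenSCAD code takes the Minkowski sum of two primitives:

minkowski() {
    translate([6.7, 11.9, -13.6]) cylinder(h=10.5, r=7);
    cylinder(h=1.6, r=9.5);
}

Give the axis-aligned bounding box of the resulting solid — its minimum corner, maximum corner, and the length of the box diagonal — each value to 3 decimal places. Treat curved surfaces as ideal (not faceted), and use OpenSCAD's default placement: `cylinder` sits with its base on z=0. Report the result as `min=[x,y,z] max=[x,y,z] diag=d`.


min=[-9.800,-4.600,-13.600] max=[23.200,28.400,-1.500] diag=48.212

A = translate([6.7, 11.9, -13.6]) cylinder(h=10.5, r=7) → bbox [-0.3,4.9,-13.6] .. [13.7,18.9,-3.1]
B = cylinder(h=1.6, r=9.5) → bbox [-9.5,-9.5,0] .. [9.5,9.5,1.6]
lo = A.lo+B.lo = [-0.3-9.5, 4.9-9.5, -13.6+0] = [-9.800,-4.600,-13.600]
hi = A.hi+B.hi = [13.7+9.5, 18.9+9.5, -3.1+1.6] = [23.200,28.400,-1.500]
diag = √(33²+33²+12.1²) = √2324.41 = 48.212


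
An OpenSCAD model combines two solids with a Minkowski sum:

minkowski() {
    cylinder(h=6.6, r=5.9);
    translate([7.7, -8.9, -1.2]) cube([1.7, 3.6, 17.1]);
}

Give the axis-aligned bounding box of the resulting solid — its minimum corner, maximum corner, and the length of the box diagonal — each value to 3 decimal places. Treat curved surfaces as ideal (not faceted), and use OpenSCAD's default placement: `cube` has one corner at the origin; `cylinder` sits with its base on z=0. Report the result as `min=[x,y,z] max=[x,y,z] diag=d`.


A = translate([7.7, -8.9, -1.2]) cube([1.7, 3.6, 17.1]) → bbox [7.7,-8.9,-1.2] .. [9.4,-5.3,15.9]
B = cylinder(h=6.6, r=5.9) → bbox [-5.9,-5.9,0] .. [5.9,5.9,6.6]
lo = A.lo+B.lo = [7.7-5.9, -8.9-5.9, -1.2+0] = [1.800,-14.800,-1.200]
hi = A.hi+B.hi = [9.4+5.9, -5.3+5.9, 15.9+6.6] = [15.300,0.600,22.500]
diag = √(13.5²+15.4²+23.7²) = √981.1 = 31.323

min=[1.800,-14.800,-1.200] max=[15.300,0.600,22.500] diag=31.323


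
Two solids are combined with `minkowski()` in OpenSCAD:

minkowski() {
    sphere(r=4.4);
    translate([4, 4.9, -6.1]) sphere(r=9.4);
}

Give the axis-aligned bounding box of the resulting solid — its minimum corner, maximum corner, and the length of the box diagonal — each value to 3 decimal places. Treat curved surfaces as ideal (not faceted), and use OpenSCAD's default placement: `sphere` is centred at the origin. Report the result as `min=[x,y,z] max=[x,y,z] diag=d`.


min=[-9.800,-8.900,-19.900] max=[17.800,18.700,7.700] diag=47.805

A = translate([4, 4.9, -6.1]) sphere(r=9.4) → bbox [-5.4,-4.5,-15.5] .. [13.4,14.3,3.3]
B = sphere(r=4.4) → bbox [-4.4,-4.4,-4.4] .. [4.4,4.4,4.4]
lo = A.lo+B.lo = [-5.4-4.4, -4.5-4.4, -15.5-4.4] = [-9.800,-8.900,-19.900]
hi = A.hi+B.hi = [13.4+4.4, 14.3+4.4, 3.3+4.4] = [17.800,18.700,7.700]
diag = √(27.6²+27.6²+27.6²) = √2285.28 = 47.805


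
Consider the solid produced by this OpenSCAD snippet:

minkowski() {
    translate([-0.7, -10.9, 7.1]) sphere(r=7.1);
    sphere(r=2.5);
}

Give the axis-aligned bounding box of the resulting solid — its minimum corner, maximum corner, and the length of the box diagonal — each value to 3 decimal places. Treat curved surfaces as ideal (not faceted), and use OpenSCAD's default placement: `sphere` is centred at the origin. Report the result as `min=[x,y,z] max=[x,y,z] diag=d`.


min=[-10.300,-20.500,-2.500] max=[8.900,-1.300,16.700] diag=33.255

A = translate([-0.7, -10.9, 7.1]) sphere(r=7.1) → bbox [-7.8,-18,0] .. [6.4,-3.8,14.2]
B = sphere(r=2.5) → bbox [-2.5,-2.5,-2.5] .. [2.5,2.5,2.5]
lo = A.lo+B.lo = [-7.8-2.5, -18-2.5, 0-2.5] = [-10.300,-20.500,-2.500]
hi = A.hi+B.hi = [6.4+2.5, -3.8+2.5, 14.2+2.5] = [8.900,-1.300,16.700]
diag = √(19.2²+19.2²+19.2²) = √1105.92 = 33.255


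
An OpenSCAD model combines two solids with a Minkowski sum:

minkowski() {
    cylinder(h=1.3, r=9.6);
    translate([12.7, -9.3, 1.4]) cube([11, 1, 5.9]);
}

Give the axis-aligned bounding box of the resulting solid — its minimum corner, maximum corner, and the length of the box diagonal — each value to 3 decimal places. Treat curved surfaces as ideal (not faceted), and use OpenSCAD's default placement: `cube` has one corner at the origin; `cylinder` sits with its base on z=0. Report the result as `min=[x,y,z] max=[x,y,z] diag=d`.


min=[3.100,-18.900,1.400] max=[33.300,1.300,8.600] diag=37.039

A = translate([12.7, -9.3, 1.4]) cube([11, 1, 5.9]) → bbox [12.7,-9.3,1.4] .. [23.7,-8.3,7.3]
B = cylinder(h=1.3, r=9.6) → bbox [-9.6,-9.6,0] .. [9.6,9.6,1.3]
lo = A.lo+B.lo = [12.7-9.6, -9.3-9.6, 1.4+0] = [3.100,-18.900,1.400]
hi = A.hi+B.hi = [23.7+9.6, -8.3+9.6, 7.3+1.3] = [33.300,1.300,8.600]
diag = √(30.2²+20.2²+7.2²) = √1371.92 = 37.039


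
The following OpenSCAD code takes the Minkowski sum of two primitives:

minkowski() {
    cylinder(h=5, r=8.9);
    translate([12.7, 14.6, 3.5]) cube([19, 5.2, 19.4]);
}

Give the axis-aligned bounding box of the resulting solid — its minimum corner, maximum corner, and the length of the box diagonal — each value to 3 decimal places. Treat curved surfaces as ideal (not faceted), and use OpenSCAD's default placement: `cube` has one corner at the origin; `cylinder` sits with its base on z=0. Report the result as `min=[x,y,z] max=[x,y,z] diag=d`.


min=[3.800,5.700,3.500] max=[40.600,28.700,27.900] diag=49.786

A = translate([12.7, 14.6, 3.5]) cube([19, 5.2, 19.4]) → bbox [12.7,14.6,3.5] .. [31.7,19.8,22.9]
B = cylinder(h=5, r=8.9) → bbox [-8.9,-8.9,0] .. [8.9,8.9,5]
lo = A.lo+B.lo = [12.7-8.9, 14.6-8.9, 3.5+0] = [3.800,5.700,3.500]
hi = A.hi+B.hi = [31.7+8.9, 19.8+8.9, 22.9+5] = [40.600,28.700,27.900]
diag = √(36.8²+23²+24.4²) = √2478.6 = 49.786


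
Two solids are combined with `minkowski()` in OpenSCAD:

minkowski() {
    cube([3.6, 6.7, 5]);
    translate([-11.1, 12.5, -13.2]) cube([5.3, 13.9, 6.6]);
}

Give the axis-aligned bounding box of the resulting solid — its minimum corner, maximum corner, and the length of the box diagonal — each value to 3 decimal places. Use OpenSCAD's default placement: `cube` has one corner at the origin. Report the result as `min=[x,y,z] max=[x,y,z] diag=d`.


min=[-11.100,12.500,-13.200] max=[-2.200,33.100,-1.600] diag=25.261

A = translate([-11.1, 12.5, -13.2]) cube([5.3, 13.9, 6.6]) → bbox [-11.1,12.5,-13.2] .. [-5.8,26.4,-6.6]
B = cube([3.6, 6.7, 5]) → bbox [0,0,0] .. [3.6,6.7,5]
lo = A.lo+B.lo = [-11.1+0, 12.5+0, -13.2+0] = [-11.100,12.500,-13.200]
hi = A.hi+B.hi = [-5.8+3.6, 26.4+6.7, -6.6+5] = [-2.200,33.100,-1.600]
diag = √(8.9²+20.6²+11.6²) = √638.13 = 25.261


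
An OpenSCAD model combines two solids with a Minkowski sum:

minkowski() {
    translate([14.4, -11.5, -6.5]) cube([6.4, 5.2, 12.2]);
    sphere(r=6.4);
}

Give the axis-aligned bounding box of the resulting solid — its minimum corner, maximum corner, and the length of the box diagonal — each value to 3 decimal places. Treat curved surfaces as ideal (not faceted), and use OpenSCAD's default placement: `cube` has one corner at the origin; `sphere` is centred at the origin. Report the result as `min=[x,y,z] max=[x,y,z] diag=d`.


A = translate([14.4, -11.5, -6.5]) cube([6.4, 5.2, 12.2]) → bbox [14.4,-11.5,-6.5] .. [20.8,-6.3,5.7]
B = sphere(r=6.4) → bbox [-6.4,-6.4,-6.4] .. [6.4,6.4,6.4]
lo = A.lo+B.lo = [14.4-6.4, -11.5-6.4, -6.5-6.4] = [8.000,-17.900,-12.900]
hi = A.hi+B.hi = [20.8+6.4, -6.3+6.4, 5.7+6.4] = [27.200,0.100,12.100]
diag = √(19.2²+18²+25²) = √1317.64 = 36.299

min=[8.000,-17.900,-12.900] max=[27.200,0.100,12.100] diag=36.299


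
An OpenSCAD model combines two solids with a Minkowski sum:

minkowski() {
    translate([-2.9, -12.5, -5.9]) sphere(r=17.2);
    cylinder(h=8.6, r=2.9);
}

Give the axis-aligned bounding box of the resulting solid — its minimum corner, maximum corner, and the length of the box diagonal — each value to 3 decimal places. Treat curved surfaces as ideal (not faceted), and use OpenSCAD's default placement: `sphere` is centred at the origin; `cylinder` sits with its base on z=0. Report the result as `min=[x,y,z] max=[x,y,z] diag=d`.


A = translate([-2.9, -12.5, -5.9]) sphere(r=17.2) → bbox [-20.1,-29.7,-23.1] .. [14.3,4.7,11.3]
B = cylinder(h=8.6, r=2.9) → bbox [-2.9,-2.9,0] .. [2.9,2.9,8.6]
lo = A.lo+B.lo = [-20.1-2.9, -29.7-2.9, -23.1+0] = [-23.000,-32.600,-23.100]
hi = A.hi+B.hi = [14.3+2.9, 4.7+2.9, 11.3+8.6] = [17.200,7.600,19.900]
diag = √(40.2²+40.2²+43²) = √5081.08 = 71.282

min=[-23.000,-32.600,-23.100] max=[17.200,7.600,19.900] diag=71.282


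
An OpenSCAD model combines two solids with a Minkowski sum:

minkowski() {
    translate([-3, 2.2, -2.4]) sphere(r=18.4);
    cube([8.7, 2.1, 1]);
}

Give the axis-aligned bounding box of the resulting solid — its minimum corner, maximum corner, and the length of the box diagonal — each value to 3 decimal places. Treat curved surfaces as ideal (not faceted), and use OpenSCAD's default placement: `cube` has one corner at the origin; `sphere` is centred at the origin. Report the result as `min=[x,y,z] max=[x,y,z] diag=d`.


A = translate([-3, 2.2, -2.4]) sphere(r=18.4) → bbox [-21.4,-16.2,-20.8] .. [15.4,20.6,16]
B = cube([8.7, 2.1, 1]) → bbox [0,0,0] .. [8.7,2.1,1]
lo = A.lo+B.lo = [-21.4+0, -16.2+0, -20.8+0] = [-21.400,-16.200,-20.800]
hi = A.hi+B.hi = [15.4+8.7, 20.6+2.1, 16+1] = [24.100,22.700,17.000]
diag = √(45.5²+38.9²+37.8²) = √5012.3 = 70.798

min=[-21.400,-16.200,-20.800] max=[24.100,22.700,17.000] diag=70.798
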